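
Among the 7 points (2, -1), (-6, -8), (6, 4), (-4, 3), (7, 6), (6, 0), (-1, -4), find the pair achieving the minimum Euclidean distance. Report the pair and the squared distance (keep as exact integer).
Pair = ((6, 4), (7, 6)); squared distance = 5

Compute all C(7, 2) = 21 pairwise squared distances (x_i − x_j)² + (y_i − y_j)². The minimum is 5, attained by the pair ((6, 4), (7, 6)).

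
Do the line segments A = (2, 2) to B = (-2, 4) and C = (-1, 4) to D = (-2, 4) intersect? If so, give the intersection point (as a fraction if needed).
Yes; intersection at (-2, 4) (t = 1 on AB, s = 1 on CD)

Parametrize AB as A + t(B − A) = (2 + -4 t, 2 + 2 t) and CD as C + s(D − C) = (-1 + -1 s, 4 + 0 s). Solve the linear system for (t, s). Determinant = -2 ≠ 0, so a unique intersection of the containing lines exists. Solution: t = 1, s = 1 — both in [0, 1], so the segments cross. Intersection point: (-2, 4).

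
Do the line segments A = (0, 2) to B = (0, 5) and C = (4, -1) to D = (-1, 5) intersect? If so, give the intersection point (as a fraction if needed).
Yes; intersection at (0, 19/5) (t = 3/5 on AB, s = 4/5 on CD)

Parametrize AB as A + t(B − A) = (0 + 0 t, 2 + 3 t) and CD as C + s(D − C) = (4 + -5 s, -1 + 6 s). Solve the linear system for (t, s). Determinant = -15 ≠ 0, so a unique intersection of the containing lines exists. Solution: t = 3/5, s = 4/5 — both in [0, 1], so the segments cross. Intersection point: (0, 19/5).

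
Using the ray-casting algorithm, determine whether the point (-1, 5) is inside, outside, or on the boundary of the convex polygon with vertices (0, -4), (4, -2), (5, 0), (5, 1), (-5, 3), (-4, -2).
The point (-1, 5) lies strictly outside the polygon

Cast a horizontal ray to the right from the query point and count how many polygon edges it crosses (each edge strictly once or zero times, handled with the usual half-open convention). 
Parity of crossings → even ⇒ outside.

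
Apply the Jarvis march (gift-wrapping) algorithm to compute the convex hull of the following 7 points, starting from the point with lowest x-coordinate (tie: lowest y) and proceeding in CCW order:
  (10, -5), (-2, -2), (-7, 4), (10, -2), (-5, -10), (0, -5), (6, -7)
Hull (CCW) = [(-7, 4), (-5, -10), (6, -7), (10, -5), (10, -2)]

Jarvis march: at each step, from the current hull vertex p, select the next vertex q as the point such that every other point lies strictly to the left of (or on) the directed line p → q. (Equivalently: for every other point r, the cross product (q − p) × (r − p) ≥ 0.)
Starting point (lowest x, tie lowest y): (-7, 4). Wrap until returning to start. Resulting hull: (-7, 4), (-5, -10), (6, -7), (10, -5), (10, -2).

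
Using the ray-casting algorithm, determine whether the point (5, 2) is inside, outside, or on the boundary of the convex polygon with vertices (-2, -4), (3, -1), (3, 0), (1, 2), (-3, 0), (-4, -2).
The point (5, 2) lies strictly outside the polygon

Cast a horizontal ray to the right from the query point and count how many polygon edges it crosses (each edge strictly once or zero times, handled with the usual half-open convention). 
Parity of crossings → even ⇒ outside.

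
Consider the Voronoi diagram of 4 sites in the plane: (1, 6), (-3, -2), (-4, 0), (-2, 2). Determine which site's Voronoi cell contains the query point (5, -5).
Nearest site = (-3, -2)

The Voronoi cell of site s contains exactly those query points closer to s than to any other site. Compute squared distances from q = (5, -5) to each site:
  (-3 − 5)² + (-2 − -5)² = 73
  (-2 − 5)² + (2 − -5)² = 98
  (-4 − 5)² + (0 − -5)² = 106
  (1 − 5)² + (6 − -5)² = 137
Minimum is attained by (-3, -2), so q lies in its Voronoi cell.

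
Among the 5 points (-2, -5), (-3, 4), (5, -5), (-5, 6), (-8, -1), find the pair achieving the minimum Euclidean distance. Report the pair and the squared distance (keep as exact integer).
Pair = ((-3, 4), (-5, 6)); squared distance = 8

Compute all C(5, 2) = 10 pairwise squared distances (x_i − x_j)² + (y_i − y_j)². The minimum is 8, attained by the pair ((-3, 4), (-5, 6)).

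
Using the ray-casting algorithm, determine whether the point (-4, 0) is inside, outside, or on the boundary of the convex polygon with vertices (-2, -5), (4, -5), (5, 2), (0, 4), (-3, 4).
The point (-4, 0) lies strictly outside the polygon

Cast a horizontal ray to the right from the query point and count how many polygon edges it crosses (each edge strictly once or zero times, handled with the usual half-open convention). 
Parity of crossings → even ⇒ outside.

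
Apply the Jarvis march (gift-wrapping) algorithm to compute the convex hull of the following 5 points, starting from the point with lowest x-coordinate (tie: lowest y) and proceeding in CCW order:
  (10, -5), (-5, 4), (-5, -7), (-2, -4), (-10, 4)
Hull (CCW) = [(-10, 4), (-5, -7), (10, -5), (-5, 4)]

Jarvis march: at each step, from the current hull vertex p, select the next vertex q as the point such that every other point lies strictly to the left of (or on) the directed line p → q. (Equivalently: for every other point r, the cross product (q − p) × (r − p) ≥ 0.)
Starting point (lowest x, tie lowest y): (-10, 4). Wrap until returning to start. Resulting hull: (-10, 4), (-5, -7), (10, -5), (-5, 4).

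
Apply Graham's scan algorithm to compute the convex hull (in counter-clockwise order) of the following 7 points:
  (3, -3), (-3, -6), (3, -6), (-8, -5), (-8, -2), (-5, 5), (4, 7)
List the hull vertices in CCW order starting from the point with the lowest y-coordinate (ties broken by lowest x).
Hull (CCW) = [(-3, -6), (3, -6), (4, 7), (-5, 5), (-8, -2), (-8, -5)]

Graham scan procedure:
  1. Find the pivot p₀ = point with lowest y (tie → lowest x): (-3, -6).
  2. Sort the remaining points by polar angle around p₀.
  3. Walk through sorted points, maintaining a stack; pop the top while the last three entries make a non-left turn (cross product ≤ 0).
  4. Final stack is the convex hull in CCW order: (-3, -6), (3, -6), (4, 7), (-5, 5), (-8, -2), (-8, -5).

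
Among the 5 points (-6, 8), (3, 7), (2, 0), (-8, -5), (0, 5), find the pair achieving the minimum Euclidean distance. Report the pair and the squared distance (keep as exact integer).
Pair = ((3, 7), (0, 5)); squared distance = 13

Compute all C(5, 2) = 10 pairwise squared distances (x_i − x_j)² + (y_i − y_j)². The minimum is 13, attained by the pair ((3, 7), (0, 5)).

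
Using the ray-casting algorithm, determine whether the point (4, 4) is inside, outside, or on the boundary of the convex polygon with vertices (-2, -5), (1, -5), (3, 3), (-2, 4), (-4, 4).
The point (4, 4) lies strictly outside the polygon

Cast a horizontal ray to the right from the query point and count how many polygon edges it crosses (each edge strictly once or zero times, handled with the usual half-open convention). 
Parity of crossings → even ⇒ outside.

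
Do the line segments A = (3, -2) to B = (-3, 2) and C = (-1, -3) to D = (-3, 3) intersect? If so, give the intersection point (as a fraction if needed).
Yes; intersection at (-18/7, 12/7) (t = 13/14 on AB, s = 11/14 on CD)

Parametrize AB as A + t(B − A) = (3 + -6 t, -2 + 4 t) and CD as C + s(D − C) = (-1 + -2 s, -3 + 6 s). Solve the linear system for (t, s). Determinant = 28 ≠ 0, so a unique intersection of the containing lines exists. Solution: t = 13/14, s = 11/14 — both in [0, 1], so the segments cross. Intersection point: (-18/7, 12/7).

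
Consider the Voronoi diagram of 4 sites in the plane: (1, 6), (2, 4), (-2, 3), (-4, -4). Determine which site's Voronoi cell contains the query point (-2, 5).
Nearest site = (-2, 3)

The Voronoi cell of site s contains exactly those query points closer to s than to any other site. Compute squared distances from q = (-2, 5) to each site:
  (-2 − -2)² + (3 − 5)² = 4
  (1 − -2)² + (6 − 5)² = 10
  (2 − -2)² + (4 − 5)² = 17
  (-4 − -2)² + (-4 − 5)² = 85
Minimum is attained by (-2, 3), so q lies in its Voronoi cell.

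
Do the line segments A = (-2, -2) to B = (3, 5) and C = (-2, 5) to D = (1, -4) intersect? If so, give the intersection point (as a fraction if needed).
Yes; intersection at (-9/22, 5/22) (t = 7/22 on AB, s = 35/66 on CD)

Parametrize AB as A + t(B − A) = (-2 + 5 t, -2 + 7 t) and CD as C + s(D − C) = (-2 + 3 s, 5 + -9 s). Solve the linear system for (t, s). Determinant = 66 ≠ 0, so a unique intersection of the containing lines exists. Solution: t = 7/22, s = 35/66 — both in [0, 1], so the segments cross. Intersection point: (-9/22, 5/22).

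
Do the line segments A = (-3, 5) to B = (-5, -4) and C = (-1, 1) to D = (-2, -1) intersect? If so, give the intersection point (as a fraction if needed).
No (intersection of containing lines falls outside at least one segment)

Parametrize and solve: t = 8/5, s = 26/5. At least one of these is outside [0, 1], so the segments do not intersect.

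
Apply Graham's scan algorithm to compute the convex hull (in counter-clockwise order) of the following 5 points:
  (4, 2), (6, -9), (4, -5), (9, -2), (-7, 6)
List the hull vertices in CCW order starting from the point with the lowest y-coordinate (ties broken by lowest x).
Hull (CCW) = [(6, -9), (9, -2), (4, 2), (-7, 6)]

Graham scan procedure:
  1. Find the pivot p₀ = point with lowest y (tie → lowest x): (6, -9).
  2. Sort the remaining points by polar angle around p₀.
  3. Walk through sorted points, maintaining a stack; pop the top while the last three entries make a non-left turn (cross product ≤ 0).
  4. Final stack is the convex hull in CCW order: (6, -9), (9, -2), (4, 2), (-7, 6).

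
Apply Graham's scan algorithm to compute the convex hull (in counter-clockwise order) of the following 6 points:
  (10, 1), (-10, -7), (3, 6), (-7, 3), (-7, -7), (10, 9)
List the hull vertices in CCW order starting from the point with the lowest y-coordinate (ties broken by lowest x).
Hull (CCW) = [(-10, -7), (-7, -7), (10, 1), (10, 9), (-7, 3)]

Graham scan procedure:
  1. Find the pivot p₀ = point with lowest y (tie → lowest x): (-10, -7).
  2. Sort the remaining points by polar angle around p₀.
  3. Walk through sorted points, maintaining a stack; pop the top while the last three entries make a non-left turn (cross product ≤ 0).
  4. Final stack is the convex hull in CCW order: (-10, -7), (-7, -7), (10, 1), (10, 9), (-7, 3).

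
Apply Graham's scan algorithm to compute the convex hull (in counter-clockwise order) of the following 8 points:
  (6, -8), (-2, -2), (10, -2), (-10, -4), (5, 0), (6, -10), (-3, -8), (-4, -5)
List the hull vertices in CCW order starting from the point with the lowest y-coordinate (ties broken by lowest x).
Hull (CCW) = [(6, -10), (10, -2), (5, 0), (-10, -4), (-3, -8)]

Graham scan procedure:
  1. Find the pivot p₀ = point with lowest y (tie → lowest x): (6, -10).
  2. Sort the remaining points by polar angle around p₀.
  3. Walk through sorted points, maintaining a stack; pop the top while the last three entries make a non-left turn (cross product ≤ 0).
  4. Final stack is the convex hull in CCW order: (6, -10), (10, -2), (5, 0), (-10, -4), (-3, -8).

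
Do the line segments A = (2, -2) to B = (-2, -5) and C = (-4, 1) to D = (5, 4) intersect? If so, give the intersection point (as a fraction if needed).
No (intersection of containing lines falls outside at least one segment)

Parametrize and solve: t = -3, s = 2. At least one of these is outside [0, 1], so the segments do not intersect.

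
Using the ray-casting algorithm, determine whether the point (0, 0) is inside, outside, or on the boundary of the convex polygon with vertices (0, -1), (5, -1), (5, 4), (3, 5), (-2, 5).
The point (0, 0) lies strictly inside the polygon

Cast a horizontal ray to the right from the query point and count how many polygon edges it crosses (each edge strictly once or zero times, handled with the usual half-open convention). 
Parity of crossings → odd ⇒ inside.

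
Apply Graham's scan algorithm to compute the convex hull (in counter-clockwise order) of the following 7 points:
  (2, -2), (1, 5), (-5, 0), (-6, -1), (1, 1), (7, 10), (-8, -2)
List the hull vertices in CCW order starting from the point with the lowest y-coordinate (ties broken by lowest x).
Hull (CCW) = [(-8, -2), (2, -2), (7, 10)]

Graham scan procedure:
  1. Find the pivot p₀ = point with lowest y (tie → lowest x): (-8, -2).
  2. Sort the remaining points by polar angle around p₀.
  3. Walk through sorted points, maintaining a stack; pop the top while the last three entries make a non-left turn (cross product ≤ 0).
  4. Final stack is the convex hull in CCW order: (-8, -2), (2, -2), (7, 10).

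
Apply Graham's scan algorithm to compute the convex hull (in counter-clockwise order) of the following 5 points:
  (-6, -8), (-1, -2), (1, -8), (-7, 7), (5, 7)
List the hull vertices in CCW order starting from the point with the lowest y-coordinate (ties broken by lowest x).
Hull (CCW) = [(-6, -8), (1, -8), (5, 7), (-7, 7)]

Graham scan procedure:
  1. Find the pivot p₀ = point with lowest y (tie → lowest x): (-6, -8).
  2. Sort the remaining points by polar angle around p₀.
  3. Walk through sorted points, maintaining a stack; pop the top while the last three entries make a non-left turn (cross product ≤ 0).
  4. Final stack is the convex hull in CCW order: (-6, -8), (1, -8), (5, 7), (-7, 7).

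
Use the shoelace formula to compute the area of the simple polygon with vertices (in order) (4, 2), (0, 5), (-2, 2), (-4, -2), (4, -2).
Area = 37

Shoelace formula: Area = (1/2) |Σ_i (x_i · y_{i+1} − x_{i+1} · y_i)| (indices mod n). Compute each cross term:
  (4)(5) − (0)(2) = 20
  (0)(2) − (-2)(5) = 10
  (-2)(-2) − (-4)(2) = 12
  (-4)(-2) − (4)(-2) = 16
  (4)(2) − (4)(-2) = 16
Sum = 74, so (signed) Area = 74/2 = 37, |Area| = 37.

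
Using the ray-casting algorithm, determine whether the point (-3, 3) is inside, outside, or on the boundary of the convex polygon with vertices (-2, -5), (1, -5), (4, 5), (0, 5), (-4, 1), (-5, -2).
The point (-3, 3) lies strictly outside the polygon

Cast a horizontal ray to the right from the query point and count how many polygon edges it crosses (each edge strictly once or zero times, handled with the usual half-open convention). 
Parity of crossings → even ⇒ outside.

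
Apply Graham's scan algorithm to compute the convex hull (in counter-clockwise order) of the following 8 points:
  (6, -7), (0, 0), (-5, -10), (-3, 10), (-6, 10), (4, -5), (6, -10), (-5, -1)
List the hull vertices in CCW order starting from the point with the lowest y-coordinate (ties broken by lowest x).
Hull (CCW) = [(-5, -10), (6, -10), (6, -7), (-3, 10), (-6, 10)]

Graham scan procedure:
  1. Find the pivot p₀ = point with lowest y (tie → lowest x): (-5, -10).
  2. Sort the remaining points by polar angle around p₀.
  3. Walk through sorted points, maintaining a stack; pop the top while the last three entries make a non-left turn (cross product ≤ 0).
  4. Final stack is the convex hull in CCW order: (-5, -10), (6, -10), (6, -7), (-3, 10), (-6, 10).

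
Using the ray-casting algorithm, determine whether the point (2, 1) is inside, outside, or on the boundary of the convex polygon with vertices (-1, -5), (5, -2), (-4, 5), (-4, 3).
The point (2, 1) lies strictly outside the polygon

Cast a horizontal ray to the right from the query point and count how many polygon edges it crosses (each edge strictly once or zero times, handled with the usual half-open convention). 
Parity of crossings → even ⇒ outside.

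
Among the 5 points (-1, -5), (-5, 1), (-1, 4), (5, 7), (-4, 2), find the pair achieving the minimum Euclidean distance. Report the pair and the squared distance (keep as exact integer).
Pair = ((-5, 1), (-4, 2)); squared distance = 2

Compute all C(5, 2) = 10 pairwise squared distances (x_i − x_j)² + (y_i − y_j)². The minimum is 2, attained by the pair ((-5, 1), (-4, 2)).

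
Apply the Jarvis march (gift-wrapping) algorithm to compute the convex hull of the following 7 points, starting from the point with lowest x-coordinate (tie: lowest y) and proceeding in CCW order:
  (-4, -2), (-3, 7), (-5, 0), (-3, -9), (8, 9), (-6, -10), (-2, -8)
Hull (CCW) = [(-6, -10), (-3, -9), (-2, -8), (8, 9), (-3, 7), (-5, 0)]

Jarvis march: at each step, from the current hull vertex p, select the next vertex q as the point such that every other point lies strictly to the left of (or on) the directed line p → q. (Equivalently: for every other point r, the cross product (q − p) × (r − p) ≥ 0.)
Starting point (lowest x, tie lowest y): (-6, -10). Wrap until returning to start. Resulting hull: (-6, -10), (-3, -9), (-2, -8), (8, 9), (-3, 7), (-5, 0).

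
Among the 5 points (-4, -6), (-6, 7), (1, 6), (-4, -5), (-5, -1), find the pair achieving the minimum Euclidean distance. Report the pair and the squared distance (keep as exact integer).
Pair = ((-4, -6), (-4, -5)); squared distance = 1

Compute all C(5, 2) = 10 pairwise squared distances (x_i − x_j)² + (y_i − y_j)². The minimum is 1, attained by the pair ((-4, -6), (-4, -5)).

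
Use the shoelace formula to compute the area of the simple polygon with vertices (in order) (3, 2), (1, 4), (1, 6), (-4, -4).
Area = 18

Shoelace formula: Area = (1/2) |Σ_i (x_i · y_{i+1} − x_{i+1} · y_i)| (indices mod n). Compute each cross term:
  (3)(4) − (1)(2) = 10
  (1)(6) − (1)(4) = 2
  (1)(-4) − (-4)(6) = 20
  (-4)(2) − (3)(-4) = 4
Sum = 36, so (signed) Area = 36/2 = 18, |Area| = 18.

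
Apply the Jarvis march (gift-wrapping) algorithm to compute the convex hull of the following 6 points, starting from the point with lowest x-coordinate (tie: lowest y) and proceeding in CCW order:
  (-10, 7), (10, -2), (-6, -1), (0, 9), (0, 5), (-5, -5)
Hull (CCW) = [(-10, 7), (-5, -5), (10, -2), (0, 9)]

Jarvis march: at each step, from the current hull vertex p, select the next vertex q as the point such that every other point lies strictly to the left of (or on) the directed line p → q. (Equivalently: for every other point r, the cross product (q − p) × (r − p) ≥ 0.)
Starting point (lowest x, tie lowest y): (-10, 7). Wrap until returning to start. Resulting hull: (-10, 7), (-5, -5), (10, -2), (0, 9).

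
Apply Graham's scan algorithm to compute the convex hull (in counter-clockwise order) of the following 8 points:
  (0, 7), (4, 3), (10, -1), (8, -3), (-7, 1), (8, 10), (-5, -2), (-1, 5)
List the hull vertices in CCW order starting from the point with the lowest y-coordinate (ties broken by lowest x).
Hull (CCW) = [(8, -3), (10, -1), (8, 10), (0, 7), (-7, 1), (-5, -2)]

Graham scan procedure:
  1. Find the pivot p₀ = point with lowest y (tie → lowest x): (8, -3).
  2. Sort the remaining points by polar angle around p₀.
  3. Walk through sorted points, maintaining a stack; pop the top while the last three entries make a non-left turn (cross product ≤ 0).
  4. Final stack is the convex hull in CCW order: (8, -3), (10, -1), (8, 10), (0, 7), (-7, 1), (-5, -2).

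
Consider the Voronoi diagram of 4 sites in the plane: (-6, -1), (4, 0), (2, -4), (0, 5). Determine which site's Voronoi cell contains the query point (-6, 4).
Nearest site = (-6, -1)

The Voronoi cell of site s contains exactly those query points closer to s than to any other site. Compute squared distances from q = (-6, 4) to each site:
  (-6 − -6)² + (-1 − 4)² = 25
  (0 − -6)² + (5 − 4)² = 37
  (4 − -6)² + (0 − 4)² = 116
  (2 − -6)² + (-4 − 4)² = 128
Minimum is attained by (-6, -1), so q lies in its Voronoi cell.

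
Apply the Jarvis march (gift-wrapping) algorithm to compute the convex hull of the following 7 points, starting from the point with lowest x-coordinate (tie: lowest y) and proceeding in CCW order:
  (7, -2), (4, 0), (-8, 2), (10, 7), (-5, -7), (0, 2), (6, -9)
Hull (CCW) = [(-8, 2), (-5, -7), (6, -9), (10, 7)]

Jarvis march: at each step, from the current hull vertex p, select the next vertex q as the point such that every other point lies strictly to the left of (or on) the directed line p → q. (Equivalently: for every other point r, the cross product (q − p) × (r − p) ≥ 0.)
Starting point (lowest x, tie lowest y): (-8, 2). Wrap until returning to start. Resulting hull: (-8, 2), (-5, -7), (6, -9), (10, 7).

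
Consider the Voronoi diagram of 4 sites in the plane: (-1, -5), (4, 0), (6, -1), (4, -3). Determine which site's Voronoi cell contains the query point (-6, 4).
Nearest site = (-1, -5)

The Voronoi cell of site s contains exactly those query points closer to s than to any other site. Compute squared distances from q = (-6, 4) to each site:
  (-1 − -6)² + (-5 − 4)² = 106
  (4 − -6)² + (0 − 4)² = 116
  (4 − -6)² + (-3 − 4)² = 149
  (6 − -6)² + (-1 − 4)² = 169
Minimum is attained by (-1, -5), so q lies in its Voronoi cell.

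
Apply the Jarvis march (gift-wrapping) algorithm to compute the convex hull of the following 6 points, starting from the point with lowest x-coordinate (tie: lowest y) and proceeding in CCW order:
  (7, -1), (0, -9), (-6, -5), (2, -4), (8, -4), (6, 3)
Hull (CCW) = [(-6, -5), (0, -9), (8, -4), (6, 3)]

Jarvis march: at each step, from the current hull vertex p, select the next vertex q as the point such that every other point lies strictly to the left of (or on) the directed line p → q. (Equivalently: for every other point r, the cross product (q − p) × (r − p) ≥ 0.)
Starting point (lowest x, tie lowest y): (-6, -5). Wrap until returning to start. Resulting hull: (-6, -5), (0, -9), (8, -4), (6, 3).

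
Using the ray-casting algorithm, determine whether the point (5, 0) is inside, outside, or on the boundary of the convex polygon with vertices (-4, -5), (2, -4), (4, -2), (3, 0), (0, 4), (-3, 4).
The point (5, 0) lies strictly outside the polygon

Cast a horizontal ray to the right from the query point and count how many polygon edges it crosses (each edge strictly once or zero times, handled with the usual half-open convention). 
Parity of crossings → even ⇒ outside.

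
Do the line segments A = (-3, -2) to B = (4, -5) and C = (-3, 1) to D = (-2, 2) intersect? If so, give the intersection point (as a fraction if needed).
No (intersection of containing lines falls outside at least one segment)

Parametrize and solve: t = -3/10, s = -21/10. At least one of these is outside [0, 1], so the segments do not intersect.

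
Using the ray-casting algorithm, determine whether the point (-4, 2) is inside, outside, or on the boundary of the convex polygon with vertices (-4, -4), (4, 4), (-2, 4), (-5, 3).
The point (-4, 2) lies strictly inside the polygon

Cast a horizontal ray to the right from the query point and count how many polygon edges it crosses (each edge strictly once or zero times, handled with the usual half-open convention). 
Parity of crossings → odd ⇒ inside.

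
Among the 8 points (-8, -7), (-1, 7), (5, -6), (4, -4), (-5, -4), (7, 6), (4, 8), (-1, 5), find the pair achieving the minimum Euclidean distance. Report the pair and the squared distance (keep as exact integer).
Pair = ((-1, 7), (-1, 5)); squared distance = 4

Compute all C(8, 2) = 28 pairwise squared distances (x_i − x_j)² + (y_i − y_j)². The minimum is 4, attained by the pair ((-1, 7), (-1, 5)).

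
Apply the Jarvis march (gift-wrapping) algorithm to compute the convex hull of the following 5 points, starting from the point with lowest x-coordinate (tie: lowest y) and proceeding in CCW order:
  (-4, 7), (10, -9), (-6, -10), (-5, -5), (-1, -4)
Hull (CCW) = [(-6, -10), (10, -9), (-4, 7)]

Jarvis march: at each step, from the current hull vertex p, select the next vertex q as the point such that every other point lies strictly to the left of (or on) the directed line p → q. (Equivalently: for every other point r, the cross product (q − p) × (r − p) ≥ 0.)
Starting point (lowest x, tie lowest y): (-6, -10). Wrap until returning to start. Resulting hull: (-6, -10), (10, -9), (-4, 7).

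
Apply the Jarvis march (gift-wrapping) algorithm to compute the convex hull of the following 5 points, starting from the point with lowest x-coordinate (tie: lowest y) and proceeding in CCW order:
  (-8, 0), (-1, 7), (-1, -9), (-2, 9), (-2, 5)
Hull (CCW) = [(-8, 0), (-1, -9), (-1, 7), (-2, 9)]

Jarvis march: at each step, from the current hull vertex p, select the next vertex q as the point such that every other point lies strictly to the left of (or on) the directed line p → q. (Equivalently: for every other point r, the cross product (q − p) × (r − p) ≥ 0.)
Starting point (lowest x, tie lowest y): (-8, 0). Wrap until returning to start. Resulting hull: (-8, 0), (-1, -9), (-1, 7), (-2, 9).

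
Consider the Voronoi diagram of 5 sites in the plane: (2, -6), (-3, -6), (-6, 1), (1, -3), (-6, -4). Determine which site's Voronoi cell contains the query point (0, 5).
Nearest site = (-6, 1)

The Voronoi cell of site s contains exactly those query points closer to s than to any other site. Compute squared distances from q = (0, 5) to each site:
  (-6 − 0)² + (1 − 5)² = 52
  (1 − 0)² + (-3 − 5)² = 65
  (-6 − 0)² + (-4 − 5)² = 117
  (2 − 0)² + (-6 − 5)² = 125
  (-3 − 0)² + (-6 − 5)² = 130
Minimum is attained by (-6, 1), so q lies in its Voronoi cell.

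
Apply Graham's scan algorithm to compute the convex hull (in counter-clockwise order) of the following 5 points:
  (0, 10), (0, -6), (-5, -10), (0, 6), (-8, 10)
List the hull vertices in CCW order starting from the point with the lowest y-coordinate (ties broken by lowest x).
Hull (CCW) = [(-5, -10), (0, -6), (0, 10), (-8, 10)]

Graham scan procedure:
  1. Find the pivot p₀ = point with lowest y (tie → lowest x): (-5, -10).
  2. Sort the remaining points by polar angle around p₀.
  3. Walk through sorted points, maintaining a stack; pop the top while the last three entries make a non-left turn (cross product ≤ 0).
  4. Final stack is the convex hull in CCW order: (-5, -10), (0, -6), (0, 10), (-8, 10).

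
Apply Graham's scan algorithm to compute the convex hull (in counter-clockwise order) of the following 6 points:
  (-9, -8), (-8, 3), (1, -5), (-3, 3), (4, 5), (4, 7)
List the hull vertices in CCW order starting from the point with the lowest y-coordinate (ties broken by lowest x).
Hull (CCW) = [(-9, -8), (1, -5), (4, 5), (4, 7), (-8, 3)]

Graham scan procedure:
  1. Find the pivot p₀ = point with lowest y (tie → lowest x): (-9, -8).
  2. Sort the remaining points by polar angle around p₀.
  3. Walk through sorted points, maintaining a stack; pop the top while the last three entries make a non-left turn (cross product ≤ 0).
  4. Final stack is the convex hull in CCW order: (-9, -8), (1, -5), (4, 5), (4, 7), (-8, 3).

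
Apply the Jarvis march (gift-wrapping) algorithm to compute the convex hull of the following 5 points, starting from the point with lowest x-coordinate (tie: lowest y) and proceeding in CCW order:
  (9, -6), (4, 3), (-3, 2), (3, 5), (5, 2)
Hull (CCW) = [(-3, 2), (9, -6), (5, 2), (3, 5)]

Jarvis march: at each step, from the current hull vertex p, select the next vertex q as the point such that every other point lies strictly to the left of (or on) the directed line p → q. (Equivalently: for every other point r, the cross product (q − p) × (r − p) ≥ 0.)
Starting point (lowest x, tie lowest y): (-3, 2). Wrap until returning to start. Resulting hull: (-3, 2), (9, -6), (5, 2), (3, 5).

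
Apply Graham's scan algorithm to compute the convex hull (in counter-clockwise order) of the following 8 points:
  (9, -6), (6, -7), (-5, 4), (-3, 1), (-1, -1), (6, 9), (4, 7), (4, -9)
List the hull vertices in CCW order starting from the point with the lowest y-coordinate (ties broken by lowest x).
Hull (CCW) = [(4, -9), (9, -6), (6, 9), (-5, 4), (-3, 1)]

Graham scan procedure:
  1. Find the pivot p₀ = point with lowest y (tie → lowest x): (4, -9).
  2. Sort the remaining points by polar angle around p₀.
  3. Walk through sorted points, maintaining a stack; pop the top while the last three entries make a non-left turn (cross product ≤ 0).
  4. Final stack is the convex hull in CCW order: (4, -9), (9, -6), (6, 9), (-5, 4), (-3, 1).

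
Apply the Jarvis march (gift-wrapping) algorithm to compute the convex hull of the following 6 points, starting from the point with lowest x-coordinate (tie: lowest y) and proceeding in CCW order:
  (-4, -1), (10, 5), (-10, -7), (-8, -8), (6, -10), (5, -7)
Hull (CCW) = [(-10, -7), (-8, -8), (6, -10), (10, 5), (-4, -1)]

Jarvis march: at each step, from the current hull vertex p, select the next vertex q as the point such that every other point lies strictly to the left of (or on) the directed line p → q. (Equivalently: for every other point r, the cross product (q − p) × (r − p) ≥ 0.)
Starting point (lowest x, tie lowest y): (-10, -7). Wrap until returning to start. Resulting hull: (-10, -7), (-8, -8), (6, -10), (10, 5), (-4, -1).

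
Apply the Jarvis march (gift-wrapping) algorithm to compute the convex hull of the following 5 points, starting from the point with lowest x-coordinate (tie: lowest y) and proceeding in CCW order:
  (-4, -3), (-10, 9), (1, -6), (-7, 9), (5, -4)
Hull (CCW) = [(-10, 9), (-4, -3), (1, -6), (5, -4), (-7, 9)]

Jarvis march: at each step, from the current hull vertex p, select the next vertex q as the point such that every other point lies strictly to the left of (or on) the directed line p → q. (Equivalently: for every other point r, the cross product (q − p) × (r − p) ≥ 0.)
Starting point (lowest x, tie lowest y): (-10, 9). Wrap until returning to start. Resulting hull: (-10, 9), (-4, -3), (1, -6), (5, -4), (-7, 9).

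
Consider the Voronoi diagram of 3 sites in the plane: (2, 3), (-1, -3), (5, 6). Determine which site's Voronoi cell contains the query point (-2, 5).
Nearest site = (2, 3)

The Voronoi cell of site s contains exactly those query points closer to s than to any other site. Compute squared distances from q = (-2, 5) to each site:
  (2 − -2)² + (3 − 5)² = 20
  (5 − -2)² + (6 − 5)² = 50
  (-1 − -2)² + (-3 − 5)² = 65
Minimum is attained by (2, 3), so q lies in its Voronoi cell.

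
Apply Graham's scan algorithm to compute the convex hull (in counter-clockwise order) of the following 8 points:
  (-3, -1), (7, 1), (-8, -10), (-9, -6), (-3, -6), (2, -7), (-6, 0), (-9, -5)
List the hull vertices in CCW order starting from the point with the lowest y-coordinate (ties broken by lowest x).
Hull (CCW) = [(-8, -10), (2, -7), (7, 1), (-6, 0), (-9, -5), (-9, -6)]

Graham scan procedure:
  1. Find the pivot p₀ = point with lowest y (tie → lowest x): (-8, -10).
  2. Sort the remaining points by polar angle around p₀.
  3. Walk through sorted points, maintaining a stack; pop the top while the last three entries make a non-left turn (cross product ≤ 0).
  4. Final stack is the convex hull in CCW order: (-8, -10), (2, -7), (7, 1), (-6, 0), (-9, -5), (-9, -6).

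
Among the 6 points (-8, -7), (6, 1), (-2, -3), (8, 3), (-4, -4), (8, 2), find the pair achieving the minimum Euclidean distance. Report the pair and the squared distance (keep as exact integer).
Pair = ((8, 3), (8, 2)); squared distance = 1

Compute all C(6, 2) = 15 pairwise squared distances (x_i − x_j)² + (y_i − y_j)². The minimum is 1, attained by the pair ((8, 3), (8, 2)).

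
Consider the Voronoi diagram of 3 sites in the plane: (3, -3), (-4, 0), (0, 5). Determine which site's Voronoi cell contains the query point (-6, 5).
Nearest site = (-4, 0)

The Voronoi cell of site s contains exactly those query points closer to s than to any other site. Compute squared distances from q = (-6, 5) to each site:
  (-4 − -6)² + (0 − 5)² = 29
  (0 − -6)² + (5 − 5)² = 36
  (3 − -6)² + (-3 − 5)² = 145
Minimum is attained by (-4, 0), so q lies in its Voronoi cell.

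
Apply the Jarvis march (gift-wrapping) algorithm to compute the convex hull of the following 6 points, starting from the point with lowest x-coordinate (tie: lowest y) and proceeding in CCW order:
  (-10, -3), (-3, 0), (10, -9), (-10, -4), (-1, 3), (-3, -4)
Hull (CCW) = [(-10, -4), (10, -9), (-1, 3), (-10, -3)]

Jarvis march: at each step, from the current hull vertex p, select the next vertex q as the point such that every other point lies strictly to the left of (or on) the directed line p → q. (Equivalently: for every other point r, the cross product (q − p) × (r − p) ≥ 0.)
Starting point (lowest x, tie lowest y): (-10, -4). Wrap until returning to start. Resulting hull: (-10, -4), (10, -9), (-1, 3), (-10, -3).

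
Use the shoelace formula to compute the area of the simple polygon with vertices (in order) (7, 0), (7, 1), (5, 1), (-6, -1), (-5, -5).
Area = 35

Shoelace formula: Area = (1/2) |Σ_i (x_i · y_{i+1} − x_{i+1} · y_i)| (indices mod n). Compute each cross term:
  (7)(1) − (7)(0) = 7
  (7)(1) − (5)(1) = 2
  (5)(-1) − (-6)(1) = 1
  (-6)(-5) − (-5)(-1) = 25
  (-5)(0) − (7)(-5) = 35
Sum = 70, so (signed) Area = 70/2 = 35, |Area| = 35.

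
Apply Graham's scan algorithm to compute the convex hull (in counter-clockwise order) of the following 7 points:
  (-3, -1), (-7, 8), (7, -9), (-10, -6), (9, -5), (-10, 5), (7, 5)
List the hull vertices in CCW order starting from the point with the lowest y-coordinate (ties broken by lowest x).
Hull (CCW) = [(7, -9), (9, -5), (7, 5), (-7, 8), (-10, 5), (-10, -6)]

Graham scan procedure:
  1. Find the pivot p₀ = point with lowest y (tie → lowest x): (7, -9).
  2. Sort the remaining points by polar angle around p₀.
  3. Walk through sorted points, maintaining a stack; pop the top while the last three entries make a non-left turn (cross product ≤ 0).
  4. Final stack is the convex hull in CCW order: (7, -9), (9, -5), (7, 5), (-7, 8), (-10, 5), (-10, -6).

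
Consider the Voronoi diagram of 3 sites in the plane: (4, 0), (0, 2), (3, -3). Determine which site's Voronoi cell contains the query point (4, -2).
Nearest site = (3, -3)

The Voronoi cell of site s contains exactly those query points closer to s than to any other site. Compute squared distances from q = (4, -2) to each site:
  (3 − 4)² + (-3 − -2)² = 2
  (4 − 4)² + (0 − -2)² = 4
  (0 − 4)² + (2 − -2)² = 32
Minimum is attained by (3, -3), so q lies in its Voronoi cell.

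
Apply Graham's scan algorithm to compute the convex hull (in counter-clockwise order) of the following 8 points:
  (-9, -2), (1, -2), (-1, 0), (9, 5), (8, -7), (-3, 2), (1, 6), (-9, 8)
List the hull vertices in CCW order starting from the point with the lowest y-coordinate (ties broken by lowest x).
Hull (CCW) = [(8, -7), (9, 5), (-9, 8), (-9, -2)]

Graham scan procedure:
  1. Find the pivot p₀ = point with lowest y (tie → lowest x): (8, -7).
  2. Sort the remaining points by polar angle around p₀.
  3. Walk through sorted points, maintaining a stack; pop the top while the last three entries make a non-left turn (cross product ≤ 0).
  4. Final stack is the convex hull in CCW order: (8, -7), (9, 5), (-9, 8), (-9, -2).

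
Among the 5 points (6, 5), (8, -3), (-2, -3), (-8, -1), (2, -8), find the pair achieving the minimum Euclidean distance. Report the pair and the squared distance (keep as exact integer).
Pair = ((-2, -3), (-8, -1)); squared distance = 40

Compute all C(5, 2) = 10 pairwise squared distances (x_i − x_j)² + (y_i − y_j)². The minimum is 40, attained by the pair ((-2, -3), (-8, -1)).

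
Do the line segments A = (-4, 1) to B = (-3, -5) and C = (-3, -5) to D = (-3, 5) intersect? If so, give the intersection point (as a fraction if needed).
Yes; intersection at (-3, -5) (t = 1 on AB, s = 0 on CD)

Parametrize AB as A + t(B − A) = (-4 + 1 t, 1 + -6 t) and CD as C + s(D − C) = (-3 + 0 s, -5 + 10 s). Solve the linear system for (t, s). Determinant = -10 ≠ 0, so a unique intersection of the containing lines exists. Solution: t = 1, s = 0 — both in [0, 1], so the segments cross. Intersection point: (-3, -5).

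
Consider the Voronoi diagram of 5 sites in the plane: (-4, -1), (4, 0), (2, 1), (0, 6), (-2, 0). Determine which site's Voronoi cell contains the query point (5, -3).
Nearest site = (4, 0)

The Voronoi cell of site s contains exactly those query points closer to s than to any other site. Compute squared distances from q = (5, -3) to each site:
  (4 − 5)² + (0 − -3)² = 10
  (2 − 5)² + (1 − -3)² = 25
  (-2 − 5)² + (0 − -3)² = 58
  (-4 − 5)² + (-1 − -3)² = 85
  (0 − 5)² + (6 − -3)² = 106
Minimum is attained by (4, 0), so q lies in its Voronoi cell.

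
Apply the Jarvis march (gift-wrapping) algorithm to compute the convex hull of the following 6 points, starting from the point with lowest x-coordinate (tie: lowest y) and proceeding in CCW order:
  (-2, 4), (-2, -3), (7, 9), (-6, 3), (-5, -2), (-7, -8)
Hull (CCW) = [(-7, -8), (-2, -3), (7, 9), (-6, 3)]

Jarvis march: at each step, from the current hull vertex p, select the next vertex q as the point such that every other point lies strictly to the left of (or on) the directed line p → q. (Equivalently: for every other point r, the cross product (q − p) × (r − p) ≥ 0.)
Starting point (lowest x, tie lowest y): (-7, -8). Wrap until returning to start. Resulting hull: (-7, -8), (-2, -3), (7, 9), (-6, 3).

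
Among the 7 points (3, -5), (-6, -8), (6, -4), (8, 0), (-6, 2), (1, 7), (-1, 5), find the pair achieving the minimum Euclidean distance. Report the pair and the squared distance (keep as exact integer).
Pair = ((1, 7), (-1, 5)); squared distance = 8

Compute all C(7, 2) = 21 pairwise squared distances (x_i − x_j)² + (y_i − y_j)². The minimum is 8, attained by the pair ((1, 7), (-1, 5)).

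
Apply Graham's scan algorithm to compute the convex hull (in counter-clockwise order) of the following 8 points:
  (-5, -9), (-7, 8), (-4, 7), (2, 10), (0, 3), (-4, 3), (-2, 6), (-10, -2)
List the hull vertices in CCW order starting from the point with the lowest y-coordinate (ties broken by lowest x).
Hull (CCW) = [(-5, -9), (0, 3), (2, 10), (-7, 8), (-10, -2)]

Graham scan procedure:
  1. Find the pivot p₀ = point with lowest y (tie → lowest x): (-5, -9).
  2. Sort the remaining points by polar angle around p₀.
  3. Walk through sorted points, maintaining a stack; pop the top while the last three entries make a non-left turn (cross product ≤ 0).
  4. Final stack is the convex hull in CCW order: (-5, -9), (0, 3), (2, 10), (-7, 8), (-10, -2).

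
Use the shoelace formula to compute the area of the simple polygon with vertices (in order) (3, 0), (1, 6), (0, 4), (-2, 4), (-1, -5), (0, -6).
Area = 34

Shoelace formula: Area = (1/2) |Σ_i (x_i · y_{i+1} − x_{i+1} · y_i)| (indices mod n). Compute each cross term:
  (3)(6) − (1)(0) = 18
  (1)(4) − (0)(6) = 4
  (0)(4) − (-2)(4) = 8
  (-2)(-5) − (-1)(4) = 14
  (-1)(-6) − (0)(-5) = 6
  (0)(0) − (3)(-6) = 18
Sum = 68, so (signed) Area = 68/2 = 34, |Area| = 34.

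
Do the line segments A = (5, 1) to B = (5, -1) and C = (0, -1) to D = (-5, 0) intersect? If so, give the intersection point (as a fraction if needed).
No (intersection of containing lines falls outside at least one segment)

Parametrize and solve: t = 3/2, s = -1. At least one of these is outside [0, 1], so the segments do not intersect.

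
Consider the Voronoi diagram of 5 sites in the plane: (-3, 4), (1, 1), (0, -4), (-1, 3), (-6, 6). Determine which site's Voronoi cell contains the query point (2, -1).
Nearest site = (1, 1)

The Voronoi cell of site s contains exactly those query points closer to s than to any other site. Compute squared distances from q = (2, -1) to each site:
  (1 − 2)² + (1 − -1)² = 5
  (0 − 2)² + (-4 − -1)² = 13
  (-1 − 2)² + (3 − -1)² = 25
  (-3 − 2)² + (4 − -1)² = 50
  (-6 − 2)² + (6 − -1)² = 113
Minimum is attained by (1, 1), so q lies in its Voronoi cell.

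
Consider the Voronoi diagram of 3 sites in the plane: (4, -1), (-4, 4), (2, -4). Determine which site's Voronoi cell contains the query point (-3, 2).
Nearest site = (-4, 4)

The Voronoi cell of site s contains exactly those query points closer to s than to any other site. Compute squared distances from q = (-3, 2) to each site:
  (-4 − -3)² + (4 − 2)² = 5
  (4 − -3)² + (-1 − 2)² = 58
  (2 − -3)² + (-4 − 2)² = 61
Minimum is attained by (-4, 4), so q lies in its Voronoi cell.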